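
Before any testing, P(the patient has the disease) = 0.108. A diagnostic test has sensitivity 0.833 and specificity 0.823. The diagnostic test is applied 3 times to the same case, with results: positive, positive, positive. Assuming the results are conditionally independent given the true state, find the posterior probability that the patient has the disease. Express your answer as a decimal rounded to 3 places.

Posterior P(H) ≈ 0.927

With H the event that the patient has the disease, the joint likelihood of the observed sequence is P(data|H) = 0.833·0.833·0.833 = 0.57801 and P(data|¬H) = 0.177·0.177·0.177 = 0.0055452.
Bayes: P(H|data) = 0.108·0.57801 / (0.108·0.57801 + 0.892·0.0055452) = 0.062425/0.067371 = 0.9266.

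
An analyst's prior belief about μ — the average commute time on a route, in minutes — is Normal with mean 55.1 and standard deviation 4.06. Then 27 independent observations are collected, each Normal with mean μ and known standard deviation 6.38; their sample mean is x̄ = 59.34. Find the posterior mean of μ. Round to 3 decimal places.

Prior precision 1/τ₀² = 1/4.06² = 0.0606664; data precision n/σ² = 27/6.38² = 0.663319.
Posterior precision = 0.0606664 + 0.663319 = 0.723985.
Posterior mean = (0.0606664·55.1 + 0.663319·59.34) / 0.723985 = 58.985.

Posterior mean ≈ 58.985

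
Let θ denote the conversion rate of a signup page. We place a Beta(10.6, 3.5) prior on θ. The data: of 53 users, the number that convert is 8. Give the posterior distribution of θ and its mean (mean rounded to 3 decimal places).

Observing 8 successes and 45 failures updates Beta(10.6, 3.5) by adding the success and failure counts to the two shape parameters: α = 10.6+8 = 18.6, β = 3.5+45 = 48.5.
Posterior mean = α/(α+β) = 18.6/67.1 = 0.277.

Posterior: Beta(18.6, 48.5); mean ≈ 0.277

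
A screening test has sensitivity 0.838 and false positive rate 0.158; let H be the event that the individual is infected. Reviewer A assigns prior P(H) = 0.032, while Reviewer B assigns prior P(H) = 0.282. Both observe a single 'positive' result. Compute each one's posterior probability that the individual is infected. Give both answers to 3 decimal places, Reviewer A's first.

P('+'|H) = 0.838, P('+'|¬H) = 0.158.
Reviewer A: numerator 0.838·0.032 = 0.026816; evidence = 0.026816+0.158·0.968 = 0.17976; posterior = 0.149.
Reviewer B: numerator 0.838·0.282 = 0.23632; evidence = 0.23632+0.158·0.718 = 0.34976; posterior = 0.676.

Reviewer A: 0.149; Reviewer B: 0.676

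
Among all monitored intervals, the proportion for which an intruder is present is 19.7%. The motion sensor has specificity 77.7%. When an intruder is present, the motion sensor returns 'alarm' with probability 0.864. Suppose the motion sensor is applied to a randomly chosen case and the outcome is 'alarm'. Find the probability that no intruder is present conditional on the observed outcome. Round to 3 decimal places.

Write H for 'an intruder is present'. Prior odds H:¬H = 0.197/0.803 = 0.24533. For the 'alarm' outcome, the likelihood ratio is 0.864/0.223 = 3.8744.
Posterior odds = 0.24533 × 3.8744 = 0.95052, so P(H|E) = 0.95052/(1+0.95052) = 0.487. Then P(¬H|E) = 1 − 0.487 = 0.513.

P(¬H | E) ≈ 0.513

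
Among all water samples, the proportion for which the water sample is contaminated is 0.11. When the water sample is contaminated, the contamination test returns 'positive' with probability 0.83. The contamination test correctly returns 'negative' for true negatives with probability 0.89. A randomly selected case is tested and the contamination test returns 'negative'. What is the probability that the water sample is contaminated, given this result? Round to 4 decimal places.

Let H be the event that the water sample is contaminated. P(H) = 0.11, so P(¬H) = 0.89. With E the 'negative' result, P(E|H) = 0.17 and P(E|¬H) = 0.89.
P(E) = 0.17·0.11 + 0.89·0.89 = 0.018700 + 0.79210 = 0.81080.
By Bayes' theorem, P(H|E) = 0.018700 / 0.81080 = 0.0231.

P(H | E) ≈ 0.0231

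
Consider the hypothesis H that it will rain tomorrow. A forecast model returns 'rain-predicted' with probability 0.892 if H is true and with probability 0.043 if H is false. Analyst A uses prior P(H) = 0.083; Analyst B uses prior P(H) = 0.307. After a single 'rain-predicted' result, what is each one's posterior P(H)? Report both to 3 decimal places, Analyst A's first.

P('+'|H) = 0.892, P('+'|¬H) = 0.043.
Analyst A: numerator 0.892·0.083 = 0.074036; evidence = 0.074036+0.043·0.917 = 0.11347; posterior = 0.652.
Analyst B: numerator 0.892·0.307 = 0.27384; evidence = 0.27384+0.043·0.693 = 0.30364; posterior = 0.902.

Analyst A: 0.652; Analyst B: 0.902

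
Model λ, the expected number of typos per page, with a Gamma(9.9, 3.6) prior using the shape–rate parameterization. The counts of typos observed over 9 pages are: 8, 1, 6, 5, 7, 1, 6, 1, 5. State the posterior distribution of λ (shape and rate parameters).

Total count ∑xᵢ = 40 over n = 9 pages.
Gamma is conjugate to the Poisson likelihood: posterior is Gamma(shape = 9.9+40 = 49.9, rate = 3.6+9 = 12.6).

Posterior: Gamma(shape=49.9, rate=12.6)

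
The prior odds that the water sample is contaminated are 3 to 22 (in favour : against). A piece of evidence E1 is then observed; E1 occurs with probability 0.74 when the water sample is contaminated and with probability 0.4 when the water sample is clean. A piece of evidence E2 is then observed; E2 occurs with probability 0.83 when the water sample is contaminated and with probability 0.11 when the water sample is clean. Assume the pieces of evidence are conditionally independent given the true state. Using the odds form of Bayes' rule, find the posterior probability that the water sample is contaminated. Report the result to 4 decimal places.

Posterior probability ≈ 0.6556

Prior odds = 3/22 = 0.13636. In log-odds, ln(0.13636) = -1.9924.
Add log likelihood ratios: ln(1.8500) + ln(7.5455) = 2.6361.
Posterior log-odds = 0.64370, so posterior odds = exp(0.64370) = 1.9035. Converting, P(H|E) = 1.9035/2.9035 = 0.6556.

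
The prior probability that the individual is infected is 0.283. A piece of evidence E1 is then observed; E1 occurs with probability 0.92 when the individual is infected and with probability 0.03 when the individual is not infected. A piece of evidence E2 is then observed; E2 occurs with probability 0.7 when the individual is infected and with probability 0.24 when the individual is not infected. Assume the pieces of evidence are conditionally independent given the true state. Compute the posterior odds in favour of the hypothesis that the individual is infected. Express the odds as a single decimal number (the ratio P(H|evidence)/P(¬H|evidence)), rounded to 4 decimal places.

Posterior odds ≈ 35.3037

Prior odds = 0.283/(1−0.283) = 0.39470. In log-odds, ln(0.39470) = -0.92963.
Add log likelihood ratios: ln(30.667) + ln(2.9167) = 4.4936.
Posterior log-odds = 3.5640, so posterior odds = exp(3.5640) = 35.304.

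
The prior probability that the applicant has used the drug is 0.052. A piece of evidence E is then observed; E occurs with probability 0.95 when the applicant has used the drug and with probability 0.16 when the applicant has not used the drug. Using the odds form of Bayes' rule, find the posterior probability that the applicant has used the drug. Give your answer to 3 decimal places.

Prior odds = 0.052/(1−0.052) = 0.054852.
Likelihood ratio for E = 0.95/0.16 = 5.9375.
Posterior odds = prior odds × LR = 0.32569.
Posterior probability = odds/(1+odds) = 0.32569/1.3257 = 0.246.

Posterior probability ≈ 0.246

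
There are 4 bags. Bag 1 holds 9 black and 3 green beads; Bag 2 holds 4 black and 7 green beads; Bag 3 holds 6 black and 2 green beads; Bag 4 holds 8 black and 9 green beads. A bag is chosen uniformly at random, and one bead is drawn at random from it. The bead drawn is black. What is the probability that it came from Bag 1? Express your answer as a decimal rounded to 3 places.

Posterior probability ≈ 0.321

Tabulate prior·likelihood by source: [1] prior 0.25, lik 0.75, product 0.1875; [2] prior 0.25, lik 0.3636, product 0.09091; [3] prior 0.25, lik 0.75, product 0.1875; [4] prior 0.25, lik 0.4706, product 0.1176.
Normalizing constant = 0.58356; the posterior for Bag 1 is its product over the sum, 0.1875/0.58356 = 0.321.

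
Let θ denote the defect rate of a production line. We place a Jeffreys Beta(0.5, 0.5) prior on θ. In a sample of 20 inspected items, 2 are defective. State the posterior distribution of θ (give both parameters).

Posterior: Beta(2.5, 18.5)

Observing 2 successes and 18 failures updates Beta(0.5, 0.5) by adding the success and failure counts to the two shape parameters: α = 0.5+2 = 2.5, β = 0.5+18 = 18.5.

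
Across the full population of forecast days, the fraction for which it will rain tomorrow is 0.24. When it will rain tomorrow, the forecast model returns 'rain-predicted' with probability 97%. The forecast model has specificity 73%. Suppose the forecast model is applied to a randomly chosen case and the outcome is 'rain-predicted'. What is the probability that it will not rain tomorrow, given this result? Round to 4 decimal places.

Let H be the event that it will rain tomorrow. P(H) = 0.24, so P(¬H) = 0.76. With E the 'rain-predicted' result, P(E|H) = 0.97 and P(E|¬H) = 0.27.
P(E) = 0.97·0.24 + 0.27·0.76 = 0.23280 + 0.20520 = 0.43800.
By Bayes' theorem, P(H|E) = 0.23280 / 0.43800 = 0.5315. Hence P(¬H|E) = 1 − 0.5315 = 0.4685.

P(¬H | E) ≈ 0.4685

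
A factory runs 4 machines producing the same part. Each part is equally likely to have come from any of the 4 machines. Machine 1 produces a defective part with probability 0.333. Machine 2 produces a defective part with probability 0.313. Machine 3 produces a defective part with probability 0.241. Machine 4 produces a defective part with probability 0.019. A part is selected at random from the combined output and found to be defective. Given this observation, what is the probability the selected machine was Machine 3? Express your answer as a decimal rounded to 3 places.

Posterior probability ≈ 0.266

Tabulate prior·likelihood by source: [1] prior 0.25, lik 0.333, product 0.08325; [2] prior 0.25, lik 0.313, product 0.07825; [3] prior 0.25, lik 0.241, product 0.06025; [4] prior 0.25, lik 0.019, product 0.004750.
Normalizing constant = 0.22650; the posterior for Machine 3 is its product over the sum, 0.06025/0.22650 = 0.266.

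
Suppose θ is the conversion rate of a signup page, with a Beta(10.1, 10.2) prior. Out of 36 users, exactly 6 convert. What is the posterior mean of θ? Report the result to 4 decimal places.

Posterior mean ≈ 0.2860

The binomial likelihood is conjugate to the Beta prior: with 6 successes and 30 failures, the posterior is Beta(10.1+6, 10.2+30) = Beta(16.1, 40.2).
Posterior mean = α/(α+β) = 16.1/56.3 = 0.2860.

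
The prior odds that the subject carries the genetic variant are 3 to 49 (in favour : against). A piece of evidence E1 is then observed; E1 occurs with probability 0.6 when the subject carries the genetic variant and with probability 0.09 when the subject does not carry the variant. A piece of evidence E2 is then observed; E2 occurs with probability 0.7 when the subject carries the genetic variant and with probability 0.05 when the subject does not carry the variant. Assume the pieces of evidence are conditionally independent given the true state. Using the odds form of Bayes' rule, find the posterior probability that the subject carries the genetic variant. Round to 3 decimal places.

Posterior probability ≈ 0.851

Prior odds = 3/49 = 0.061224. In log-odds, ln(0.061224) = -2.7932.
Add log likelihood ratios: ln(6.6667) + ln(14.000) = 4.5362.
Posterior log-odds = 1.7430, so posterior odds = exp(1.7430) = 5.7143. Converting, P(H|E) = 5.7143/6.7143 = 0.851.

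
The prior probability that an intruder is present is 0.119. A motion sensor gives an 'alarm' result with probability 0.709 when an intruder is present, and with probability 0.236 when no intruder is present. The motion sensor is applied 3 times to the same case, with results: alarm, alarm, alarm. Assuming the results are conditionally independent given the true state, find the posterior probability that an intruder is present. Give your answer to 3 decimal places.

Posterior P(H) ≈ 0.786

Let H be the event that an intruder is present; start with P(H) = 0.119. P('alarm'|H) = 0.709, P('alarm'|¬H) = 0.236.
Update on result 1 ('alarm'): P(H) ← 0.709·0.1190 / (0.709·0.1190 + 0.236·0.8810) = 0.084371/0.29229 = 0.2887.
Update on result 2 ('alarm'): P(H) ← 0.709·0.2887 / (0.709·0.2887 + 0.236·0.7113) = 0.20466/0.37254 = 0.5494.
Update on result 3 ('alarm'): P(H) ← 0.709·0.5494 / (0.709·0.5494 + 0.236·0.4506) = 0.38950/0.49585 = 0.7855.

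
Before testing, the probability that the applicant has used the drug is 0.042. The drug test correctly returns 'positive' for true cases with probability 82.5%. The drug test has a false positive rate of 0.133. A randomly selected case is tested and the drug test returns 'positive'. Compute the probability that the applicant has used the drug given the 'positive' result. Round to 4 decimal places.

Write H for 'the applicant has used the drug'. Prior odds H:¬H = 0.042/0.958 = 0.043841. For the 'positive' outcome, the likelihood ratio is 0.825/0.133 = 6.2030.
Posterior odds = 0.043841 × 6.2030 = 0.27195, so P(H|E) = 0.27195/(1+0.27195) = 0.2138.

P(H | E) ≈ 0.2138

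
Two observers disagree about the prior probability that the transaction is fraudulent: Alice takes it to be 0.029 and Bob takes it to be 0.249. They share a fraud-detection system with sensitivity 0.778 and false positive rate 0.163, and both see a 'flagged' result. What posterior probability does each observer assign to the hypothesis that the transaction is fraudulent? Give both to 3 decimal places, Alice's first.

P('+'|H) = 0.778, P('+'|¬H) = 0.163.
Alice: numerator 0.778·0.029 = 0.022562; evidence = 0.022562+0.163·0.971 = 0.18083; posterior = 0.125.
Bob: numerator 0.778·0.249 = 0.19372; evidence = 0.19372+0.163·0.751 = 0.31613; posterior = 0.613.

Alice: 0.125; Bob: 0.613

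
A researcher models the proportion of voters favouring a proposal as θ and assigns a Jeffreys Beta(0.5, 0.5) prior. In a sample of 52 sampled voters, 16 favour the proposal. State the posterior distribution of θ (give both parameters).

Posterior: Beta(16.5, 36.5)

The binomial likelihood is conjugate to the Beta prior: with 16 successes and 36 failures, the posterior is Beta(0.5+16, 0.5+36) = Beta(16.5, 36.5).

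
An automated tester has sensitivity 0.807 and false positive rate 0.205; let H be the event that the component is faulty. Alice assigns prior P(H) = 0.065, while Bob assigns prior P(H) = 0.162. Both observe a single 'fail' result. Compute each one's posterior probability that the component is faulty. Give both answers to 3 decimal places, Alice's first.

Alice: 0.215; Bob: 0.432

P('+'|H) = 0.807, P('+'|¬H) = 0.205.
Alice: numerator 0.807·0.065 = 0.052455; evidence = 0.052455+0.205·0.935 = 0.24413; posterior = 0.215.
Bob: numerator 0.807·0.162 = 0.13073; evidence = 0.13073+0.205·0.838 = 0.30252; posterior = 0.432.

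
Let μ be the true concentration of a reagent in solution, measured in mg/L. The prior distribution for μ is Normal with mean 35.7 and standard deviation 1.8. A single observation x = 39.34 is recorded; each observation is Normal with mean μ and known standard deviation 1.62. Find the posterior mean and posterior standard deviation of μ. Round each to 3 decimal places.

Posterior mean ≈ 37.711; posterior SD ≈ 1.204

With known σ, the Normal prior is conjugate. Weight on the data is w = (n/σ²)/(n/σ² + 1/τ₀²) = 0.381039/(0.381039+0.308642) = 0.55249.
Posterior mean = w·x̄ + (1−w)·μ₀ = 0.55249·39.34 + 0.44751·35.7 = 37.711. Posterior variance = 1/(0.381039+0.308642) = 1.44994, so SD = 1.204.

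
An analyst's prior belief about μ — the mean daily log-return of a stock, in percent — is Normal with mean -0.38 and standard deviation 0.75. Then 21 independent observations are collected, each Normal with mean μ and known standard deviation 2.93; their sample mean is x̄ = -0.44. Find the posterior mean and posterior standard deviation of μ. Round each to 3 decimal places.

With known σ, the Normal prior is conjugate. Weight on the data is w = (n/σ²)/(n/σ² + 1/τ₀²) = 2.44616/(2.44616+1.77778) = 0.57912.
Posterior mean = w·x̄ + (1−w)·μ₀ = 0.57912·-0.44 + 0.42088·-0.38 = -0.415. Posterior variance = 1/(2.44616+1.77778) = 0.236746, so SD = 0.487.

Posterior mean ≈ -0.415; posterior SD ≈ 0.487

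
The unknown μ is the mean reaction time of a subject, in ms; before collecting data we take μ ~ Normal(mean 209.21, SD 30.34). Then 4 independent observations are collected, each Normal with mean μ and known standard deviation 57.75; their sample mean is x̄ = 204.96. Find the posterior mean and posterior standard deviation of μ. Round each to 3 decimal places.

Posterior mean ≈ 206.980; posterior SD ≈ 20.916

Prior precision 1/τ₀² = 1/30.34² = 0.00108635; data precision n/σ² = 4/57.75² = 0.00119938.
Posterior precision = 0.00108635 + 0.00119938 = 0.00228573, giving posterior SD = 1/√0.00228573 = 20.916.
Posterior mean = (0.00108635·209.21 + 0.00119938·204.96) / 0.00228573 = 206.980.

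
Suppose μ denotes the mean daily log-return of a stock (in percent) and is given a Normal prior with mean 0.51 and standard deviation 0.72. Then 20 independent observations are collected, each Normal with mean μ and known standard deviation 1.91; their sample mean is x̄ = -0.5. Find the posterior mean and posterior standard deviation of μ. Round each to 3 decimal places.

Posterior mean ≈ -0.237; posterior SD ≈ 0.367

With known σ, the Normal prior is conjugate. Weight on the data is w = (n/σ²)/(n/σ² + 1/τ₀²) = 5.48231/(5.48231+1.92901) = 0.73972.
Posterior mean = w·x̄ + (1−w)·μ₀ = 0.73972·-0.5 + 0.26028·0.51 = -0.237. Posterior variance = 1/(5.48231+1.92901) = 0.134929, so SD = 0.367.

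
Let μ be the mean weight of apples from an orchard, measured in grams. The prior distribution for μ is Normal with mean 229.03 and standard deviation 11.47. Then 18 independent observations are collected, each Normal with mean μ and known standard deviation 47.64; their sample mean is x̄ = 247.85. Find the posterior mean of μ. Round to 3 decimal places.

With known σ, the Normal prior is conjugate. Weight on the data is w = (n/σ²)/(n/σ² + 1/τ₀²) = 0.00793102/(0.00793102+0.00760104) = 0.51062.
Posterior mean = w·x̄ + (1−w)·μ₀ = 0.51062·247.85 + 0.48938·229.03 = 238.640.

Posterior mean ≈ 238.640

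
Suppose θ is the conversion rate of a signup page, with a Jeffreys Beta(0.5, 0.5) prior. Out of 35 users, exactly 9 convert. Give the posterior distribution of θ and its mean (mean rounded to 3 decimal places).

Observing 9 successes and 26 failures updates Beta(0.5, 0.5) by adding the success and failure counts to the two shape parameters: α = 0.5+9 = 9.5, β = 0.5+26 = 26.5.
E[θ | data] = 9.5/(9.5+26.5) = 0.264.

Posterior: Beta(9.5, 26.5); mean ≈ 0.264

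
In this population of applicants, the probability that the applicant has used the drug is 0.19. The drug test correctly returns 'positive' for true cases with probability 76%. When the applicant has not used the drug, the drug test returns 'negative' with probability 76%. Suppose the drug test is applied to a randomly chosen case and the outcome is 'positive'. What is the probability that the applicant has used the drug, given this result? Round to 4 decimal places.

P(H | E) ≈ 0.4262

Let H be the event that the applicant has used the drug. P(H) = 0.19, so P(¬H) = 0.81. With E the 'positive' result, P(E|H) = 0.76 and P(E|¬H) = 0.24.
P(E) = 0.76·0.19 + 0.24·0.81 = 0.14440 + 0.19440 = 0.33880.
By Bayes' theorem, P(H|E) = 0.14440 / 0.33880 = 0.4262.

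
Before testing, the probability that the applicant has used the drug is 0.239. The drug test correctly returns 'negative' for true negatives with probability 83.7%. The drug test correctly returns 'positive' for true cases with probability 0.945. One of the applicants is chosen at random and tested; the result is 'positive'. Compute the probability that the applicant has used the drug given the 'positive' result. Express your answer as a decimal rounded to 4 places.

Write H for 'the applicant has used the drug'. Prior odds H:¬H = 0.239/0.761 = 0.31406. For the 'positive' outcome, the likelihood ratio is 0.945/0.163 = 5.7975.
Posterior odds = 0.31406 × 5.7975 = 1.8208, so P(H|E) = 1.8208/(1+1.8208) = 0.6455.

P(H | E) ≈ 0.6455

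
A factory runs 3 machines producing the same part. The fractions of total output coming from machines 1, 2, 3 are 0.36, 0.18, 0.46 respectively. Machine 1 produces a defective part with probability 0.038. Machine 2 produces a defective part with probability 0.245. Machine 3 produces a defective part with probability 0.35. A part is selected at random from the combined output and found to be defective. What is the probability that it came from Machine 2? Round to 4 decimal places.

Posterior probability ≈ 0.2016

Tabulate prior·likelihood by source: [1] prior 0.36, lik 0.038, product 0.01368; [2] prior 0.18, lik 0.245, product 0.04410; [3] prior 0.46, lik 0.35, product 0.1610.
Normalizing constant = 0.21878; the posterior for Machine 2 is its product over the sum, 0.04410/0.21878 = 0.2016.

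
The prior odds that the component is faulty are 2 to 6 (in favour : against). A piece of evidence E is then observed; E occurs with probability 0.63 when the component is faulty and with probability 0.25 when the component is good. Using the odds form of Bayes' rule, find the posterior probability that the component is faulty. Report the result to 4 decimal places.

Prior odds = 2/6 = 0.33333.
Likelihood ratio for E = 0.63/0.25 = 2.5200.
Posterior odds = prior odds × LR = 0.84000.
Posterior probability = odds/(1+odds) = 0.84000/1.8400 = 0.4565.

Posterior probability ≈ 0.4565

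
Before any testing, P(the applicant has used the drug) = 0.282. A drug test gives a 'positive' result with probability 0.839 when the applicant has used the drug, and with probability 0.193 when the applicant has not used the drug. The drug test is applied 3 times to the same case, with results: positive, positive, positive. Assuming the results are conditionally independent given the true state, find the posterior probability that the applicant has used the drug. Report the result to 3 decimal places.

With H the event that the applicant has used the drug, the joint likelihood of the observed sequence is P(data|H) = 0.839·0.839·0.839 = 0.59059 and P(data|¬H) = 0.193·0.193·0.193 = 0.0071891.
Bayes: P(H|data) = 0.282·0.59059 / (0.282·0.59059 + 0.718·0.0071891) = 0.16655/0.17171 = 0.9699.

Posterior P(H) ≈ 0.970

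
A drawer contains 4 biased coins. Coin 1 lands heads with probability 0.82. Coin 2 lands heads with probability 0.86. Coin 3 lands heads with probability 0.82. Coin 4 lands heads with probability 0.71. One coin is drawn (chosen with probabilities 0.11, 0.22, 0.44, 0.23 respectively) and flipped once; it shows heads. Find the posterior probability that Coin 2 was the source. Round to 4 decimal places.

Posterior probability ≈ 0.2355

Tabulate prior·likelihood by source: [1] prior 0.11, lik 0.82, product 0.09020; [2] prior 0.22, lik 0.86, product 0.1892; [3] prior 0.44, lik 0.82, product 0.3608; [4] prior 0.23, lik 0.71, product 0.1633.
Normalizing constant = 0.80350; the posterior for Coin 2 is its product over the sum, 0.1892/0.80350 = 0.2355.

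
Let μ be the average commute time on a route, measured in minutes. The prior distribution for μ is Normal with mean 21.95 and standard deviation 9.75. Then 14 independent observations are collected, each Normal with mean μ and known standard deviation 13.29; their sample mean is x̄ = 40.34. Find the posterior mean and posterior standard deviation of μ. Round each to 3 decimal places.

Posterior mean ≈ 38.185; posterior SD ≈ 3.337

Prior precision 1/τ₀² = 1/9.75² = 0.0105194; data precision n/σ² = 14/13.29² = 0.0792644.
Posterior precision = 0.0105194 + 0.0792644 = 0.0897838, giving posterior SD = 1/√0.0897838 = 3.337.
Posterior mean = (0.0105194·21.95 + 0.0792644·40.34) / 0.0897838 = 38.185.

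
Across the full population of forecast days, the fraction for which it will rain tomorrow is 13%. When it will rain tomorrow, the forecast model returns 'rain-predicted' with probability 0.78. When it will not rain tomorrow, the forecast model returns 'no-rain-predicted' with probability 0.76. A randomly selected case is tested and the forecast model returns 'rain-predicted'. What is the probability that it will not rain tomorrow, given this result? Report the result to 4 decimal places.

Let H be the event that it will rain tomorrow. P(H) = 0.13, so P(¬H) = 0.87. With E the 'rain-predicted' result, P(E|H) = 0.78 and P(E|¬H) = 0.24.
P(E) = 0.78·0.13 + 0.24·0.87 = 0.10140 + 0.20880 = 0.31020.
By Bayes' theorem, P(H|E) = 0.10140 / 0.31020 = 0.3269. Hence P(¬H|E) = 1 − 0.3269 = 0.6731.

P(¬H | E) ≈ 0.6731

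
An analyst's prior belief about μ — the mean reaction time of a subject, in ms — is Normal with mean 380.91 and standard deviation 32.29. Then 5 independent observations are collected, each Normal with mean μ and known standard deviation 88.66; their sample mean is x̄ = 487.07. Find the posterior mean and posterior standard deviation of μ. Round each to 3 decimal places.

Posterior mean ≈ 423.242; posterior SD ≈ 25.038

Prior precision 1/τ₀² = 1/32.29² = 0.00095910; data precision n/σ² = 5/88.66² = 0.00063608.
Posterior precision = 0.00095910 + 0.00063608 = 0.00159518, giving posterior SD = 1/√0.00159518 = 25.038.
Posterior mean = (0.00095910·380.91 + 0.00063608·487.07) / 0.00159518 = 423.242.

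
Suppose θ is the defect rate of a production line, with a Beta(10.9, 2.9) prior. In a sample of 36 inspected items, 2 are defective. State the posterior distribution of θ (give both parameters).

Posterior: Beta(12.9, 36.9)

The binomial likelihood is conjugate to the Beta prior: with 2 successes and 34 failures, the posterior is Beta(10.9+2, 2.9+34) = Beta(12.9, 36.9).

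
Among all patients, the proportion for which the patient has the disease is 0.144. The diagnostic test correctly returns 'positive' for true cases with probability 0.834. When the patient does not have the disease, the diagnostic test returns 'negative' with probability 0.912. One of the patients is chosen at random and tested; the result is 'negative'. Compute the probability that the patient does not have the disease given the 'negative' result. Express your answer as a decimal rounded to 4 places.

Let H be the event that the patient has the disease. P(H) = 0.144, so P(¬H) = 0.856. With E the 'negative' result, P(E|H) = 0.166 and P(E|¬H) = 0.912.
P(E) = 0.166·0.144 + 0.912·0.856 = 0.023904 + 0.78067 = 0.80458.
By Bayes' theorem, P(H|E) = 0.023904 / 0.80458 = 0.0297. Hence P(¬H|E) = 1 − 0.0297 = 0.9703.

P(¬H | E) ≈ 0.9703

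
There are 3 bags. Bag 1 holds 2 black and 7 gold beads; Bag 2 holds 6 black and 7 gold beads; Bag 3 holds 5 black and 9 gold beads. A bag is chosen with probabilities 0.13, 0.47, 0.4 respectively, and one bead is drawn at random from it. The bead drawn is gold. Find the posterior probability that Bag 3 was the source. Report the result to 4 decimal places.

Posterior probability ≈ 0.4206

Tabulate prior·likelihood by source: [1] prior 0.13, lik 0.7778, product 0.1011; [2] prior 0.47, lik 0.5385, product 0.2531; [3] prior 0.4, lik 0.6429, product 0.2571.
Normalizing constant = 0.61133; the posterior for Bag 3 is its product over the sum, 0.2571/0.61133 = 0.4206.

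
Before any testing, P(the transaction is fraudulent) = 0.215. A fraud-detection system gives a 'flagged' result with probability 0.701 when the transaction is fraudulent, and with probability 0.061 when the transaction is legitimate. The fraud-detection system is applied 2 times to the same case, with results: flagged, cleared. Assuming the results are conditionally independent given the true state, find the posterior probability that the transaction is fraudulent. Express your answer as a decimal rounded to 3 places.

Posterior P(H) ≈ 0.501

Let H be the event that the transaction is fraudulent; start with P(H) = 0.215. P('flagged'|H) = 0.701, P('flagged'|¬H) = 0.061.
Update on result 1 ('flagged'): P(H) ← 0.701·0.2150 / (0.701·0.2150 + 0.061·0.7850) = 0.15071/0.19860 = 0.7589.
Update on result 2 ('cleared'): P(H) ← 0.299·0.7589 / (0.299·0.7589 + 0.939·0.2411) = 0.22691/0.45331 = 0.5006.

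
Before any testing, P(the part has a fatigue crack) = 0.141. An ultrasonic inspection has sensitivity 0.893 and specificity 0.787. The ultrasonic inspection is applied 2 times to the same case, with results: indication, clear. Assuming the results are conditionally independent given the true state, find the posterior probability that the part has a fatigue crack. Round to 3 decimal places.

Let H be the event that the part has a fatigue crack; start with P(H) = 0.141. P('indication'|H) = 0.893, P('indication'|¬H) = 0.213.
Update on result 1 ('indication'): P(H) ← 0.893·0.1410 / (0.893·0.1410 + 0.213·0.8590) = 0.12591/0.30888 = 0.4076.
Update on result 2 ('clear'): P(H) ← 0.107·0.4076 / (0.107·0.4076 + 0.787·0.5924) = 0.043618/0.50980 = 0.0856.

Posterior P(H) ≈ 0.086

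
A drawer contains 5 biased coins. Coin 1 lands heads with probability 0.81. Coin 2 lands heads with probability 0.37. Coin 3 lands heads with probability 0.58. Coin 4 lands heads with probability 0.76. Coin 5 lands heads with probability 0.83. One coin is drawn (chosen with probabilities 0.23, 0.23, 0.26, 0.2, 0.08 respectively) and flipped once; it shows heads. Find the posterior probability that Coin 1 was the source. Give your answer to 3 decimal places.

Posterior probability ≈ 0.291

P(heads|C1) = 0.81; P(heads|C2) = 0.37; P(heads|C3) = 0.58; P(heads|C4) = 0.76; P(heads|C5) = 0.83.
Prior × likelihood for each source: 0.23·0.81=0.1863, 0.23·0.37=0.08510, 0.26·0.58=0.1508, 0.2·0.76=0.1520, 0.08·0.83=0.06640. Summing gives P(heads) = 0.64060.
P(Coin 1 | heads) = 0.1863 / 0.64060 = 0.291.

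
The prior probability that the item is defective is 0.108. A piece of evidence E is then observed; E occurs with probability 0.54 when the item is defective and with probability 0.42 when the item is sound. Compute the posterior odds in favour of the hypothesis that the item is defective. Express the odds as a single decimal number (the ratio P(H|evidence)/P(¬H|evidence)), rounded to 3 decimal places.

Posterior odds ≈ 0.156

Prior odds = 0.108/(1−0.108) = 0.12108.
Likelihood ratio for E = 0.54/0.42 = 1.2857.
Posterior odds = prior odds × LR = 0.15567.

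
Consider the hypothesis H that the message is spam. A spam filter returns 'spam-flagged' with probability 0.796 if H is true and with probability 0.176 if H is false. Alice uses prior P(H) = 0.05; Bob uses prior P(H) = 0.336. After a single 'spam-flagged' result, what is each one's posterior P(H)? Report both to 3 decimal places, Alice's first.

P('+'|H) = 0.796, P('+'|¬H) = 0.176.
Alice: numerator 0.796·0.05 = 0.039800; evidence = 0.039800+0.176·0.95 = 0.20700; posterior = 0.192.
Bob: numerator 0.796·0.336 = 0.26746; evidence = 0.26746+0.176·0.664 = 0.38432; posterior = 0.696.

Alice: 0.192; Bob: 0.696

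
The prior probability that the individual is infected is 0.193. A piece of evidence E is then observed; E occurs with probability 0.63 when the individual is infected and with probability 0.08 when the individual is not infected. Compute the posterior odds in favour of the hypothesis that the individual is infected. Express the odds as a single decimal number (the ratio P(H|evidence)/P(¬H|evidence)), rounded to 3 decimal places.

Posterior odds ≈ 1.883

Prior odds = 0.193/(1−0.193) = 0.23916.
Likelihood ratio for E = 0.63/0.08 = 7.8750.
Posterior odds = prior odds × LR = 1.8834.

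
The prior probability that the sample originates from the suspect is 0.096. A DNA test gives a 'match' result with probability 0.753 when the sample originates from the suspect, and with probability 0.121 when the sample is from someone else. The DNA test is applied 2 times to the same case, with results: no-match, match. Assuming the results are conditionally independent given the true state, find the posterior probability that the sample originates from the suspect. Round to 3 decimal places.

With H the event that the sample originates from the suspect, the joint likelihood of the observed sequence is P(data|H) = 0.247·0.753 = 0.18599 and P(data|¬H) = 0.879·0.121 = 0.10636.
Bayes: P(H|data) = 0.096·0.18599 / (0.096·0.18599 + 0.904·0.10636) = 0.017855/0.11400 = 0.1566.

Posterior P(H) ≈ 0.157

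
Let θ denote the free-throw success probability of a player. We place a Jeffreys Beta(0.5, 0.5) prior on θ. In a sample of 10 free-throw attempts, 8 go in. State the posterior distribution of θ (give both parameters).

Posterior: Beta(8.5, 2.5)

Observing 8 successes and 2 failures updates Beta(0.5, 0.5) by adding the success and failure counts to the two shape parameters: α = 0.5+8 = 8.5, β = 0.5+2 = 2.5.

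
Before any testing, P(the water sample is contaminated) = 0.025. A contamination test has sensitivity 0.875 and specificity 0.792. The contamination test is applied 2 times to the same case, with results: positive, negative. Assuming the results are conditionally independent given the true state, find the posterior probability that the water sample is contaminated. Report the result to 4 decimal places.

With H the event that the water sample is contaminated, the joint likelihood of the observed sequence is P(data|H) = 0.875·0.125 = 0.10938 and P(data|¬H) = 0.208·0.792 = 0.16474.
Bayes: P(H|data) = 0.025·0.10938 / (0.025·0.10938 + 0.975·0.16474) = 0.0027344/0.16335 = 0.0167.

Posterior P(H) ≈ 0.0167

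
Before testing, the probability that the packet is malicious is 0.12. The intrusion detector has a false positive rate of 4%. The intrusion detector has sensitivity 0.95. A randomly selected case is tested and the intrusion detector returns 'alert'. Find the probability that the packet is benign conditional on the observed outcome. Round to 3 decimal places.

Write H for 'the packet is malicious'. Prior odds H:¬H = 0.12/0.88 = 0.13636. For the 'alert' outcome, the likelihood ratio is 0.95/0.04 = 23.750.
Posterior odds = 0.13636 × 23.750 = 3.2386, so P(H|E) = 3.2386/(1+3.2386) = 0.764. Then P(¬H|E) = 1 − 0.764 = 0.236.

P(¬H | E) ≈ 0.236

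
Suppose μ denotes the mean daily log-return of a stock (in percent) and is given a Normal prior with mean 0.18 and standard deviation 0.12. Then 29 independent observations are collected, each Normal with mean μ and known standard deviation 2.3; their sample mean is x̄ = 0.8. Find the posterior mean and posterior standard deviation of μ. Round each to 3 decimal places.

Posterior mean ≈ 0.225; posterior SD ≈ 0.116

Prior precision 1/τ₀² = 1/0.12² = 69.4444; data precision n/σ² = 29/2.3² = 5.48204.
Posterior precision = 69.4444 + 5.48204 = 74.9265, giving posterior SD = 1/√74.9265 = 0.116.
Posterior mean = (69.4444·0.18 + 5.48204·0.8) / 74.9265 = 0.225.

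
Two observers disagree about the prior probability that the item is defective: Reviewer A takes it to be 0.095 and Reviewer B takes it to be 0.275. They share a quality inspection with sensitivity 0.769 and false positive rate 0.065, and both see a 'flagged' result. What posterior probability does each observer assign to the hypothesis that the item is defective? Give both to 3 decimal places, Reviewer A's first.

The likelihood ratio for a 'flagged' result is 0.769/0.065 = 11.831.
Reviewer A: prior odds 0.095/0.905 = 0.10497; posterior odds 1.2419; posterior probability 0.554.
Reviewer B: prior odds 0.275/0.725 = 0.37931; posterior odds 4.4875; posterior probability 0.818.

Reviewer A: 0.554; Reviewer B: 0.818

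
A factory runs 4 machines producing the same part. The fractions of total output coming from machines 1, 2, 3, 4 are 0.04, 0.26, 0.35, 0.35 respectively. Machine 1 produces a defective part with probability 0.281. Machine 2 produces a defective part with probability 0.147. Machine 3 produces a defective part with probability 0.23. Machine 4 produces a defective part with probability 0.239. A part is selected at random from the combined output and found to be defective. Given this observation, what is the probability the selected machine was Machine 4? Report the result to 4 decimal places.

P(defective|M1) = 0.281; P(defective|M2) = 0.147; P(defective|M3) = 0.23; P(defective|M4) = 0.239.
Prior × likelihood for each source: 0.04·0.281=0.01124, 0.26·0.147=0.03822, 0.35·0.23=0.08050, 0.35·0.239=0.08365. Summing gives P(defective) = 0.21361.
P(Machine 4 | defective) = 0.08365 / 0.21361 = 0.3916.

Posterior probability ≈ 0.3916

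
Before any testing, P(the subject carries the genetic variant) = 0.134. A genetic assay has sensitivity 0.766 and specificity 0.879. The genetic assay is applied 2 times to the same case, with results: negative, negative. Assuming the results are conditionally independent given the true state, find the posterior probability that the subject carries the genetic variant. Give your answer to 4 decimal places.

With H the event that the subject carries the genetic variant, the joint likelihood of the observed sequence is P(data|H) = 0.234·0.234 = 0.054756 and P(data|¬H) = 0.879·0.879 = 0.77264.
Bayes: P(H|data) = 0.134·0.054756 / (0.134·0.054756 + 0.866·0.77264) = 0.0073373/0.67644 = 0.0108.

Posterior P(H) ≈ 0.0108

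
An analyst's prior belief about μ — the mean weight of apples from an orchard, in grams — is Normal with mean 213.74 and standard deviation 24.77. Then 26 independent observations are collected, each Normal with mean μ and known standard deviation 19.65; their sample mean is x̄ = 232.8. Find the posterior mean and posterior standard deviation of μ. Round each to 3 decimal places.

Prior precision 1/τ₀² = 1/24.77² = 0.00162985; data precision n/σ² = 26/19.65² = 0.0673361.
Posterior precision = 0.00162985 + 0.0673361 = 0.0689660, giving posterior SD = 1/√0.0689660 = 3.808.
Posterior mean = (0.00162985·213.74 + 0.0673361·232.8) / 0.0689660 = 232.350.

Posterior mean ≈ 232.350; posterior SD ≈ 3.808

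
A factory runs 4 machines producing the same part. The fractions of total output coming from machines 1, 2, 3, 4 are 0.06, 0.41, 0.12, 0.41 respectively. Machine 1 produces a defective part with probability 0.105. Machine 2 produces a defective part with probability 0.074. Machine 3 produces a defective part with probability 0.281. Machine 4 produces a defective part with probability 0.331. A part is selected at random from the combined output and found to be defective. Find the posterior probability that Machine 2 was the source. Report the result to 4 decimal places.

Tabulate prior·likelihood by source: [1] prior 0.06, lik 0.105, product 0.006300; [2] prior 0.41, lik 0.074, product 0.03034; [3] prior 0.12, lik 0.281, product 0.03372; [4] prior 0.41, lik 0.331, product 0.1357.
Normalizing constant = 0.20607; the posterior for Machine 2 is its product over the sum, 0.03034/0.20607 = 0.1472.

Posterior probability ≈ 0.1472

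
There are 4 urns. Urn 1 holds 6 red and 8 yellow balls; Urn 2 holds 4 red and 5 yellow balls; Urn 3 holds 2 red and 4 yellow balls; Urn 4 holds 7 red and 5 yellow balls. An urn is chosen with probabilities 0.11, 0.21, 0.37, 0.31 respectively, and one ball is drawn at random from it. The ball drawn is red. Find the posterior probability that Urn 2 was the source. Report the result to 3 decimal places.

Tabulate prior·likelihood by source: [1] prior 0.11, lik 0.4286, product 0.04714; [2] prior 0.21, lik 0.4444, product 0.09333; [3] prior 0.37, lik 0.3333, product 0.1233; [4] prior 0.31, lik 0.5833, product 0.1808.
Normalizing constant = 0.44464; the posterior for Urn 2 is its product over the sum, 0.09333/0.44464 = 0.210.

Posterior probability ≈ 0.210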